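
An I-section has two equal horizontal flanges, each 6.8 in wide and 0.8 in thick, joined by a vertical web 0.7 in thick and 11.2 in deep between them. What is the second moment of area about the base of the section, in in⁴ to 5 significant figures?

I_base ≈ 1241.0 in⁴

Split into non-overlapping primitives; take the origin at the lower-left of the bounding box.
Bottom flange: 6.8 × 0.8, A = 5.44 in², y = 0.4 in, Ī = 0.2901333 in⁴.
Web: 0.7 × 11.2, A = 7.84 in², y = 6.4 in, Ī = 81.95413 in⁴.
Top flange: 6.8 × 0.8, A = 5.44 in², y = 12.4 in, Ī = 0.2901333 in⁴.
Transfer each piece to a horizontal axis along the bottom face using Ī + A·d² with d = y − 0:
  bottom flange: d = 0.4 in → contributes +1.160533 in⁴
  web: d = 6.4 in → contributes +403.0805 in⁴
  top flange: d = 12.4 in → contributes +836.7445 in⁴
Total I = 1240.986 in⁴.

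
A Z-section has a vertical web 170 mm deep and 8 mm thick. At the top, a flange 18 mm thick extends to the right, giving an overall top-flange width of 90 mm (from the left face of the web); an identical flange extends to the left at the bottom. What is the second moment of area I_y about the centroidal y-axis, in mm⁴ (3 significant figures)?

Treat the section as a set of non-overlapping primitives; coordinates are from the bounding-box lower-left.
Web: 8 × 170, A = 1 360 mm², x = 86 mm, Ī = 7253.3 mm⁴.
Top flange (beyond web): 82 × 18, A = 1 476 mm², x = 131 mm, Ī = 827 052 mm⁴.
Bottom flange (beyond web): 82 × 18, A = 1 476 mm², x = 41 mm, Ī = 827 052 mm⁴.
Centroid: x̄ = ΣA·x / ΣA = 86 mm.
Transfer each piece to the centroidal y-axis using Ī + A·d² with d = x − 86:
  web: d = 0 mm → contributes +7253.3 mm⁴
  top flange (beyond web): d = 45 mm → contributes +3 815 952 mm⁴
  bottom flange (beyond web): d = -45 mm → contributes +3 815 952 mm⁴
Total I = 7 639 157 mm⁴.

I_y ≈ 7.64 × 10⁶ mm⁴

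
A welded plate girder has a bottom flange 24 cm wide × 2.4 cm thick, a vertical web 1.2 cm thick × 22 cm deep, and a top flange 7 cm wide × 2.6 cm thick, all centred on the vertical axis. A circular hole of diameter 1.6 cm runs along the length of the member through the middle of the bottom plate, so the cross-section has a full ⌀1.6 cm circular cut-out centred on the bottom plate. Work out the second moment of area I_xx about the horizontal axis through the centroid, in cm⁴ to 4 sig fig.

Break the section into simple shapes (no overlaps), measuring from the bottom-left corner of the bounding box.
Bottom plate: 24 × 2.4, A = 57.6 cm², y = 1.2 cm, Ī = 27.648 cm⁴.
Web plate: 1.2 × 22, A = 26.4 cm², y = 13.4 cm, Ī = 1064.8 cm⁴.
Top plate: 7 × 2.6, A = 18.2 cm², y = 25.7 cm, Ī = 10.2527 cm⁴.
Hole (subtracted): ⌀1.6, A = 2.01062 cm², y = 1.2 cm, Ī = 0.321699 cm⁴.
Centroid: ȳ = ΣA·y / ΣA = 8.86528 cm.
Transfer each piece to the horizontal axis through the centroid using Ī + A·d² with d = y − 8.86528:
  bottom plate: d = -7.66528 cm → contributes +3412.03 cm⁴
  web plate: d = 4.53472 cm → contributes +1607.68 cm⁴
  top plate: d = 16.8347 cm → contributes +5168.27 cm⁴
  hole: d = -7.66528 cm → contributes −118.459 cm⁴
Total I = 10069.5 cm⁴.

I_xx ≈ 1.007 × 10⁴ cm⁴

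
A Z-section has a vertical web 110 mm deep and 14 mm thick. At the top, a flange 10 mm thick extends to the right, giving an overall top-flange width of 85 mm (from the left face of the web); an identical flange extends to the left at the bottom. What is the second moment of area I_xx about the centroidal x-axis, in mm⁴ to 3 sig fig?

I_xx ≈ 5.11 × 10⁶ mm⁴

Decompose the section into non-overlapping parts with the origin at the bottom-left of its bounding rectangle.
Web: 14 × 110, A = 1 540 mm², y = 55 mm, Ī = 1 552 833 mm⁴.
Top flange (beyond web): 71 × 10, A = 710 mm², y = 105 mm, Ī = 5916.7 mm⁴.
Bottom flange (beyond web): 71 × 10, A = 710 mm², y = 5 mm, Ī = 5916.7 mm⁴.
Centroid: ȳ = ΣA·y / ΣA = 55 mm.
Transfer each piece to the centroidal x-axis using Ī + A·d² with d = y − 55:
  web: d = 0 mm → contributes +1 552 833 mm⁴
  top flange (beyond web): d = 50 mm → contributes +1 780 917 mm⁴
  bottom flange (beyond web): d = -50 mm → contributes +1 780 917 mm⁴
Total I = 5 114 667 mm⁴.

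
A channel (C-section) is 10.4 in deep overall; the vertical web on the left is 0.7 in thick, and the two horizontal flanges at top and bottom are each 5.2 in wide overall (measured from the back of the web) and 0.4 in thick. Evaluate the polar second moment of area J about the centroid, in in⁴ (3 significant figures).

J ≈ 178 in⁴

Split into non-overlapping primitives; take the origin at the lower-left of the bounding box.
Web: 0.7 × 10.4, A = 7.28 in², y = 5.2 in, Ī = 65.617 in⁴.
Top flange (beyond web): 4.5 × 0.4, A = 1.8 in², y = 10.2 in, Ī = 0.024 in⁴.
Bottom flange (beyond web): 4.5 × 0.4, A = 1.8 in², y = 0.2 in, Ī = 0.024 in⁴.
By symmetry the centroid is at mid-height, ȳ = 5.2 in.
Transfer each piece to the centroidal x-axis using Ī + A·d² with d = y − 5.2:
  web: d = 0 in → contributes +65.617 in⁴
  top flange (beyond web): d = 5 in → contributes +45.024 in⁴
  bottom flange (beyond web): d = -5 in → contributes +45.024 in⁴
Total I = 155.67 in⁴.
For the y-axis: x̄ = 1.2103 in.
Repeating about the centroidal y-axis gives I_y = 22.656 in⁴.
Polar second moment: J = I_x + I_y = 178.32 in⁴.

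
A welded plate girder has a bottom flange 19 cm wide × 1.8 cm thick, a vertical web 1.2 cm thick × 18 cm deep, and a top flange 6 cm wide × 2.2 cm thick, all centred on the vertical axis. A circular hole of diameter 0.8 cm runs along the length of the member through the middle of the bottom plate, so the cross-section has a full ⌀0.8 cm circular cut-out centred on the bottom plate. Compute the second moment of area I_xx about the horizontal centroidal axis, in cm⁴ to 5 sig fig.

Decompose the section into non-overlapping parts with the origin at the bottom-left of its bounding rectangle.
Bottom plate: 19 × 1.8, A = 34.2 cm², y = 0.9 cm, Ī = 9.234 cm⁴.
Web plate: 1.2 × 18, A = 21.6 cm², y = 10.8 cm, Ī = 583.2 cm⁴.
Top plate: 6 × 2.2, A = 13.2 cm², y = 20.9 cm, Ī = 5.324 cm⁴.
Hole (subtracted): ⌀0.8, A = 0.5026548 cm², y = 0.9 cm, Ī = 0.02010619 cm⁴.
Centroid: ȳ = ΣA·y / ΣA = 7.876037 cm.
Transfer each piece to the horizontal centroidal axis using Ī + A·d² with d = y − 7.876037:
  bottom plate: d = -6.976037 cm → contributes +1673.58 cm⁴
  web plate: d = 2.923963 cm → contributes +767.8705 cm⁴
  top plate: d = 13.02396 cm → contributes +2244.356 cm⁴
  hole: d = -6.976037 cm → contributes −24.48185 cm⁴
Total I = 4661.324 cm⁴.

I_xx ≈ 4661.3 cm⁴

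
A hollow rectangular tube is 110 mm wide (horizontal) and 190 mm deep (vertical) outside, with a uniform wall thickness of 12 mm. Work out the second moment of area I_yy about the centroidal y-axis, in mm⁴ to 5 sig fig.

Decompose the section into non-overlapping parts with the origin at the bottom-left of its bounding rectangle.
Outer rectangle: 110 × 190, A = 20 900 mm², x = 55 mm, Ī = 21 074 167 mm⁴.
Inner void (subtracted): 86 × 166, A = 14 276 mm², x = 55 mm, Ī = 8 798 775 mm⁴.
By symmetry the centroid is at mid-width, x̄ = 55 mm.
All pieces are centred on the centroidal y-axis, so I = ΣĪ (holes subtracted) = 12 275 392 mm⁴.

I_yy ≈ 1.2275 × 10⁷ mm⁴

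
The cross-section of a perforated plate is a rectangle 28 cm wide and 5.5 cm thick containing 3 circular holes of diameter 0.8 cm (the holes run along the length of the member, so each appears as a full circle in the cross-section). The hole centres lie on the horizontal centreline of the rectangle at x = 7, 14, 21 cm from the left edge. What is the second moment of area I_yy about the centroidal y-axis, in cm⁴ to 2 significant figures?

Decompose the section into non-overlapping parts with the origin at the bottom-left of its bounding rectangle.
Plate: 28 × 5.5, A = 154 cm², x = 14 cm, Ī = 10 061 cm⁴.
Hole 1 (subtracted): ⌀0.8, A = 0.5027 cm², x = 7 cm, Ī = 0.02011 cm⁴.
Hole 2 (subtracted): ⌀0.8, A = 0.5027 cm², x = 14 cm, Ī = 0.02011 cm⁴.
Hole 3 (subtracted): ⌀0.8, A = 0.5027 cm², x = 21 cm, Ī = 0.02011 cm⁴.
By symmetry the centroid is at mid-width, x̄ = 14 cm.
Transfer each piece to the centroidal y-axis using Ī + A·d² with d = x − 14:
  plate: d = 0 cm → contributes +10 061 cm⁴
  hole 1: d = -7 cm → contributes −24.65 cm⁴
  hole 2: d = 0 cm → contributes −0.02011 cm⁴
  hole 3: d = 7 cm → contributes −24.65 cm⁴
Total I = 10 012 cm⁴.

I_yy ≈ 1.0 × 10⁴ cm⁴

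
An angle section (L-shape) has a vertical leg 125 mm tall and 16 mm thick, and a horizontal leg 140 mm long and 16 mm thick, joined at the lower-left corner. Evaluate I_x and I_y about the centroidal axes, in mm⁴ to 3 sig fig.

I_x ≈ 5.60 × 10⁶ mm⁴, I_y ≈ 7.47 × 10⁶ mm⁴

Decompose the section into non-overlapping parts with the origin at the bottom-left of its bounding rectangle.
Vertical leg: 16 × 125, A = 2 000 mm², y = 62.5 mm, Ī = 2 604 167 mm⁴.
Horizontal leg (remainder): 124 × 16, A = 1 984 mm², y = 8 mm, Ī = 42 325 mm⁴.
Centroid: ȳ = ΣA·y / ΣA = 35.359 mm.
Transfer each piece to the centroidal x-axis using Ī + A·d² with d = y − 35.359:
  vertical leg: d = 27.141 mm → contributes +4 077 387 mm⁴
  horizontal leg (remainder): d = -27.359 mm → contributes +1 527 426 mm⁴
Total I = 5 604 813 mm⁴.
For the y-axis: x̄ = 42.859 mm.
Repeating about the centroidal y-axis gives I_y = 7 465 153 mm⁴.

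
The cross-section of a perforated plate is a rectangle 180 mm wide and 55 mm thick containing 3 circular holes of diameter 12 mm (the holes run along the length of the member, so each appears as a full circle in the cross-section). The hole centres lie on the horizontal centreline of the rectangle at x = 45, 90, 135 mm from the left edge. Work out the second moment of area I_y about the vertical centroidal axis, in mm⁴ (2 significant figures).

Decompose the section into non-overlapping parts with the origin at the bottom-left of its bounding rectangle.
Plate: 180 × 55, A = 9 900 mm², x = 90 mm, Ī = 26 730 000 mm⁴.
Hole 1 (subtracted): ⌀12, A = 113.1 mm², x = 45 mm, Ī = 1 018 mm⁴.
Hole 2 (subtracted): ⌀12, A = 113.1 mm², x = 90 mm, Ī = 1 018 mm⁴.
Hole 3 (subtracted): ⌀12, A = 113.1 mm², x = 135 mm, Ī = 1 018 mm⁴.
By symmetry the centroid is at mid-width, x̄ = 90 mm.
Transfer each piece to the vertical centroidal axis using Ī + A·d² with d = x − 90:
  plate: d = 0 mm → contributes +26 730 000 mm⁴
  hole 1: d = -45 mm → contributes −230 040 mm⁴
  hole 2: d = 0 mm → contributes −1 018 mm⁴
  hole 3: d = 45 mm → contributes −230 040 mm⁴
Total I = 26 268 902 mm⁴.

I_y ≈ 2.6 × 10⁷ mm⁴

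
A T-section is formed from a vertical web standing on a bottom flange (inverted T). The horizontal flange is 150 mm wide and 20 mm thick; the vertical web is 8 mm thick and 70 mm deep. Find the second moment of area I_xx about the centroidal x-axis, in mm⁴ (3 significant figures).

Decompose the section into non-overlapping parts with the origin at the bottom-left of its bounding rectangle.
Flange: 150 × 20, A = 3 000 mm², y = 10 mm, Ī = 100 000 mm⁴.
Web: 8 × 70, A = 560 mm², y = 55 mm, Ī = 228 667 mm⁴.
Centroid: ȳ = ΣA·y / ΣA = 17.079 mm.
Transfer each piece to the centroidal x-axis using Ī + A·d² with d = y − 17.079:
  flange: d = -7.0787 mm → contributes +250 322 mm⁴
  web: d = 37.921 mm → contributes +1 033 963 mm⁴
Total I = 1 284 285 mm⁴.

I_xx ≈ 1.28 × 10⁶ mm⁴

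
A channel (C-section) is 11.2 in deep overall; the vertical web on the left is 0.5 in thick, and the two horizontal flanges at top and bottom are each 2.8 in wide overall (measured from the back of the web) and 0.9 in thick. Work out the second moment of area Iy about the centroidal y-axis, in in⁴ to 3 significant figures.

Split into non-overlapping primitives; take the origin at the lower-left of the bounding box.
Web: 0.5 × 11.2, A = 5.6 in², x = 0.25 in, Ī = 0.11667 in⁴.
Top flange (beyond web): 2.3 × 0.9, A = 2.07 in², x = 1.65 in, Ī = 0.91253 in⁴.
Bottom flange (beyond web): 2.3 × 0.9, A = 2.07 in², x = 1.65 in, Ī = 0.91253 in⁴.
Centroid: x̄ = ΣA·x / ΣA = 0.84507 in.
Transfer each piece to the centroidal y-axis using Ī + A·d² with d = x − 0.84507:
  web: d = -0.59507 in → contributes +2.0997 in⁴
  top flange (beyond web): d = 0.80493 in → contributes +2.2537 in⁴
  bottom flange (beyond web): d = 0.80493 in → contributes +2.2537 in⁴
Total I = 6.6071 in⁴.

Iy ≈ 6.61 in⁴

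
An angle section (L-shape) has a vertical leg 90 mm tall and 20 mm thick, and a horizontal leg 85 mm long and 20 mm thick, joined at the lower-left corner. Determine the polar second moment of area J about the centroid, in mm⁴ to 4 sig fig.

Decompose the section into non-overlapping parts with the origin at the bottom-left of its bounding rectangle.
Vertical leg: 20 × 90, A = 1 800 mm², y = 45 mm, Ī = 1 215 000 mm⁴.
Horizontal leg (remainder): 65 × 20, A = 1 300 mm², y = 10 mm, Ī = 43333.3 mm⁴.
Centroid: ȳ = ΣA·y / ΣA = 30.3226 mm.
Transfer each piece to the centroidal x-axis using Ī + A·d² with d = y − 30.3226:
  vertical leg: d = 14.6774 mm → contributes +1 602 768 mm⁴
  horizontal leg (remainder): d = -20.3226 mm → contributes +580 243 mm⁴
Total I = 2 183 011 mm⁴.
For the y-axis: x̄ = 27.8226 mm.
Repeating about the centroidal y-axis gives I_y = 1 881 136 mm⁴.
Polar second moment: J = I_x + I_y = 4 064 147 mm⁴.

J ≈ 4.064 × 10⁶ mm⁴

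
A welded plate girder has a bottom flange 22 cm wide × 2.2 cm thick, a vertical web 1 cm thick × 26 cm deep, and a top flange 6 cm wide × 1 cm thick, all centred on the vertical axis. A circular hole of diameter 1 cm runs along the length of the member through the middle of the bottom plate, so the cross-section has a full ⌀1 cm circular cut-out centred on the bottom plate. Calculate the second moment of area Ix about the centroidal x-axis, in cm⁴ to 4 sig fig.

Ix ≈ 7667 cm⁴

Break the section into simple shapes (no overlaps), measuring from the bottom-left corner of the bounding box.
Bottom plate: 22 × 2.2, A = 48.4 cm², y = 1.1 cm, Ī = 19.5213 cm⁴.
Web plate: 1 × 26, A = 26 cm², y = 15.2 cm, Ī = 1464.67 cm⁴.
Top plate: 6 × 1, A = 6 cm², y = 28.7 cm, Ī = 0.5 cm⁴.
Hole (subtracted): ⌀1, A = 0.785398 cm², y = 1.1 cm, Ī = 0.0490874 cm⁴.
Centroid: ȳ = ΣA·y / ΣA = 7.7847 cm.
Transfer each piece to the centroidal x-axis using Ī + A·d² with d = y − 7.7847:
  bottom plate: d = -6.6847 cm → contributes +2182.29 cm⁴
  web plate: d = 7.4153 cm → contributes +2894.32 cm⁴
  top plate: d = 20.9153 cm → contributes +2625.2 cm⁴
  hole: d = -6.6847 cm → contributes −35.1448 cm⁴
Total I = 7666.66 cm⁴.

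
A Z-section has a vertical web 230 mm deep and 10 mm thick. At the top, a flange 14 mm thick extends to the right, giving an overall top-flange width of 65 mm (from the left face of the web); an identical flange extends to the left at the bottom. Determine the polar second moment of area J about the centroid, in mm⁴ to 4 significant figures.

J ≈ 3.016 × 10⁷ mm⁴

Decompose the section into non-overlapping parts with the origin at the bottom-left of its bounding rectangle.
Web: 10 × 230, A = 2 300 mm², y = 115 mm, Ī = 10 139 167 mm⁴.
Top flange (beyond web): 55 × 14, A = 770 mm², y = 223 mm, Ī = 12576.7 mm⁴.
Bottom flange (beyond web): 55 × 14, A = 770 mm², y = 7 mm, Ī = 12576.7 mm⁴.
Centroid: ȳ = ΣA·y / ΣA = 115 mm.
Transfer each piece to the centroidal x-axis using Ī + A·d² with d = y − 115:
  web: d = 0 mm → contributes +10 139 167 mm⁴
  top flange (beyond web): d = 108 mm → contributes +8 993 857 mm⁴
  bottom flange (beyond web): d = -108 mm → contributes +8 993 857 mm⁴
Total I = 28 126 880 mm⁴.
For the y-axis: x̄ = 60 mm.
Repeating about the centroidal y-axis gives I_y = 2 034 000 mm⁴.
Polar second moment: J = I_x + I_y = 30 160 880 mm⁴.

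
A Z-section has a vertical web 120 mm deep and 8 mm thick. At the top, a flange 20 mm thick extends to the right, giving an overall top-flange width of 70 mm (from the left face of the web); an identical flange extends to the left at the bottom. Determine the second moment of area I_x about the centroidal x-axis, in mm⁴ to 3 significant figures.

Treat the section as a set of non-overlapping primitives; coordinates are from the bounding-box lower-left.
Web: 8 × 120, A = 960 mm², y = 60 mm, Ī = 1 152 000 mm⁴.
Top flange (beyond web): 62 × 20, A = 1 240 mm², y = 110 mm, Ī = 41 333 mm⁴.
Bottom flange (beyond web): 62 × 20, A = 1 240 mm², y = 10 mm, Ī = 41 333 mm⁴.
Centroid: ȳ = ΣA·y / ΣA = 60 mm.
Transfer each piece to the centroidal x-axis using Ī + A·d² with d = y − 60:
  web: d = 0 mm → contributes +1 152 000 mm⁴
  top flange (beyond web): d = 50 mm → contributes +3 141 333 mm⁴
  bottom flange (beyond web): d = -50 mm → contributes +3 141 333 mm⁴
Total I = 7 434 667 mm⁴.

I_x ≈ 7.43 × 10⁶ mm⁴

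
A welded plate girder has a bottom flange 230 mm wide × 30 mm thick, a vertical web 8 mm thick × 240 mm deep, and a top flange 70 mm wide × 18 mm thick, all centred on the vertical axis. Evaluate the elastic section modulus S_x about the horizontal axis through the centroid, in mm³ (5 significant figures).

S_x ≈ 4.5653 × 10⁵ mm³

Decompose the section into non-overlapping parts with the origin at the bottom-left of its bounding rectangle.
Bottom plate: 230 × 30, A = 6 900 mm², y = 15 mm, Ī = 517 500 mm⁴.
Web plate: 8 × 240, A = 1 920 mm², y = 150 mm, Ī = 9 216 000 mm⁴.
Top plate: 70 × 18, A = 1 260 mm², y = 279 mm, Ī = 34 020 mm⁴.
Centroid: ȳ = ΣA·y / ΣA = 73.71429 mm.
Transfer each piece to the horizontal axis through the centroid using Ī + A·d² with d = y − 73.71429:
  bottom plate: d = -58.71429 mm → contributes +24 304 335 mm⁴
  web plate: d = 76.28571 mm → contributes +20 389 460 mm⁴
  top plate: d = 205.2857 mm → contributes +53 133 223 mm⁴
Total I = 97 827 017 mm⁴.
Extreme fibre distance c = 214.2857 mm; S = I/c = 456526.1 mm³.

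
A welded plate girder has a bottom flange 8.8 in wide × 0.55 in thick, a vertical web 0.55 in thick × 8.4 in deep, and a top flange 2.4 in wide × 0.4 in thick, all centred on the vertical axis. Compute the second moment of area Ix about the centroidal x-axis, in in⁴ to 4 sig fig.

Ix ≈ 113.6 in⁴

Treat the section as a set of non-overlapping primitives; coordinates are from the bounding-box lower-left.
Bottom plate: 8.8 × 0.55, A = 4.84 in², y = 0.275 in, Ī = 0.122008 in⁴.
Web plate: 0.55 × 8.4, A = 4.62 in², y = 4.75 in, Ī = 27.1656 in⁴.
Top plate: 2.4 × 0.4, A = 0.96 in², y = 9.15 in, Ī = 0.0128 in⁴.
Centroid: ȳ = ΣA·y / ΣA = 3.07678 in.
Transfer each piece to the centroidal x-axis using Ī + A·d² with d = y − 3.07678:
  bottom plate: d = -2.80178 in → contributes +38.1157 in⁴
  web plate: d = 1.67322 in → contributes +40.1001 in⁴
  top plate: d = 6.07322 in → contributes +35.4215 in⁴
Total I = 113.637 in⁴.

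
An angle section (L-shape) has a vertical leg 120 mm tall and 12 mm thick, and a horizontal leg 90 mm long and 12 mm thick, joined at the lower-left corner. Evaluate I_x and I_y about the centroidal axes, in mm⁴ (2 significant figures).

Break the section into simple shapes (no overlaps), measuring from the bottom-left corner of the bounding box.
Vertical leg: 12 × 120, A = 1 440 mm², y = 60 mm, Ī = 1 728 000 mm⁴.
Horizontal leg (remainder): 78 × 12, A = 936 mm², y = 6 mm, Ī = 11 232 mm⁴.
Centroid: ȳ = ΣA·y / ΣA = 38.73 mm.
Transfer each piece to the centroidal x-axis using Ī + A·d² with d = y − 38.73:
  vertical leg: d = 21.27 mm → contributes +2 379 642 mm⁴
  horizontal leg (remainder): d = -32.73 mm → contributes +1 013 758 mm⁴
Total I = 3 393 399 mm⁴.
For the y-axis: x̄ = 23.73 mm.
Repeating about the centroidal y-axis gives I_y = 1 640 559 mm⁴.

I_x ≈ 3.4 × 10⁶ mm⁴, I_y ≈ 1.6 × 10⁶ mm⁴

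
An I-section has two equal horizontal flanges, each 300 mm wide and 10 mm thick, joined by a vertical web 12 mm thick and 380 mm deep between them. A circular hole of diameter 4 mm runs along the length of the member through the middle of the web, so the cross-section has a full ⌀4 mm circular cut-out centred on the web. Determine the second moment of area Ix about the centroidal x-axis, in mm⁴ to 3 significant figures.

Treat the section as a set of non-overlapping primitives; coordinates are from the bounding-box lower-left.
Bottom flange: 300 × 10, A = 3 000 mm², y = 5 mm, Ī = 25 000 mm⁴.
Web: 12 × 380, A = 4 560 mm², y = 200 mm, Ī = 54 872 000 mm⁴.
Top flange: 300 × 10, A = 3 000 mm², y = 395 mm, Ī = 25 000 mm⁴.
Hole (subtracted): ⌀4, A = 12.566 mm², y = 200 mm, Ī = 12.566 mm⁴.
By symmetry the centroid is at mid-height, ȳ = 200 mm.
Transfer each piece to the centroidal x-axis using Ī + A·d² with d = y − 200:
  bottom flange: d = -195 mm → contributes +114 100 000 mm⁴
  web: d = 0 mm → contributes +54 872 000 mm⁴
  top flange: d = 195 mm → contributes +114 100 000 mm⁴
  hole: d = 0 mm → contributes −12.566 mm⁴
Total I = 283 071 987 mm⁴.

Ix ≈ 2.83 × 10⁸ mm⁴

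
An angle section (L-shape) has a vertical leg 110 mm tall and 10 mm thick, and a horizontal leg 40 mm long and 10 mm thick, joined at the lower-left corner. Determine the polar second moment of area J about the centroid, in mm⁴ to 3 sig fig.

J ≈ 1.83 × 10⁶ mm⁴

Treat the section as a set of non-overlapping primitives; coordinates are from the bounding-box lower-left.
Vertical leg: 10 × 110, A = 1 100 mm², y = 55 mm, Ī = 1 109 167 mm⁴.
Horizontal leg (remainder): 30 × 10, A = 300 mm², y = 5 mm, Ī = 2 500 mm⁴.
Centroid: ȳ = ΣA·y / ΣA = 44.286 mm.
Transfer each piece to the centroidal x-axis using Ī + A·d² with d = y − 44.286:
  vertical leg: d = 10.714 mm → contributes +1 235 442 mm⁴
  horizontal leg (remainder): d = -39.286 mm → contributes +465 510 mm⁴
Total I = 1 700 952 mm⁴.
For the y-axis: x̄ = 9.2857 mm.
Repeating about the centroidal y-axis gives I_y = 125 952 mm⁴.
Polar second moment: J = I_x + I_y = 1 826 905 mm⁴.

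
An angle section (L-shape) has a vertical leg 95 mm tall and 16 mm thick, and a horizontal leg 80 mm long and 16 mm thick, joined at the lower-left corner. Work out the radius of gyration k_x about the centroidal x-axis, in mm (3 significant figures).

k_x ≈ 28.9 mm

Decompose the section into non-overlapping parts with the origin at the bottom-left of its bounding rectangle.
Vertical leg: 16 × 95, A = 1 520 mm², y = 47.5 mm, Ī = 1 143 167 mm⁴.
Horizontal leg (remainder): 64 × 16, A = 1 024 mm², y = 8 mm, Ī = 21 845 mm⁴.
Centroid: ȳ = ΣA·y / ΣA = 31.601 mm.
Transfer each piece to the centroidal x-axis using Ī + A·d² with d = y − 31.601:
  vertical leg: d = 15.899 mm → contributes +1 527 407 mm⁴
  horizontal leg (remainder): d = -23.601 mm → contributes +592 203 mm⁴
Total I = 2 119 610 mm⁴.
Radius of gyration: k = √(I/A) = √(2 119 610 / 2 544) = 28.865 mm.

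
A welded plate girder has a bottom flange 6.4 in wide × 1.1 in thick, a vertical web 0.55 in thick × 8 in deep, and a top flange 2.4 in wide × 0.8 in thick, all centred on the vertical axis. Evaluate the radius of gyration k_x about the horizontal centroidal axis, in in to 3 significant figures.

Decompose the section into non-overlapping parts with the origin at the bottom-left of its bounding rectangle.
Bottom plate: 6.4 × 1.1, A = 7.04 in², y = 0.55 in, Ī = 0.70987 in⁴.
Web plate: 0.55 × 8, A = 4.4 in², y = 5.1 in, Ī = 23.467 in⁴.
Top plate: 2.4 × 0.8, A = 1.92 in², y = 9.5 in, Ī = 0.1024 in⁴.
Centroid: ȳ = ΣA·y / ΣA = 3.3347 in.
Transfer each piece to the horizontal centroidal axis using Ī + A·d² with d = y − 3.3347:
  bottom plate: d = -2.7847 in → contributes +55.303 in⁴
  web plate: d = 1.7653 in → contributes +37.178 in⁴
  top plate: d = 6.1653 in → contributes +73.083 in⁴
Total I = 165.56 in⁴.
Radius of gyration: k = √(I/A) = √(165.56 / 13.36) = 3.5203 in.

k_x ≈ 3.52 in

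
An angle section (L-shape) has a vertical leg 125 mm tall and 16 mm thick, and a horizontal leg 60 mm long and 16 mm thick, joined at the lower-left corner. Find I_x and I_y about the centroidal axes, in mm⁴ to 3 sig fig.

Split into non-overlapping primitives; take the origin at the lower-left of the bounding box.
Vertical leg: 16 × 125, A = 2 000 mm², y = 62.5 mm, Ī = 2 604 167 mm⁴.
Horizontal leg (remainder): 44 × 16, A = 704 mm², y = 8 mm, Ī = 15 019 mm⁴.
Centroid: ȳ = ΣA·y / ΣA = 48.311 mm.
Transfer each piece to the centroidal x-axis using Ī + A·d² with d = y − 48.311:
  vertical leg: d = 14.189 mm → contributes +3 006 842 mm⁴
  horizontal leg (remainder): d = -40.311 mm → contributes +1 158 982 mm⁴
Total I = 4 165 824 mm⁴.
For the y-axis: x̄ = 15.811 mm.
Repeating about the centroidal y-axis gives I_y = 624 884 mm⁴.

I_x ≈ 4.17 × 10⁶ mm⁴, I_y ≈ 6.25 × 10⁵ mm⁴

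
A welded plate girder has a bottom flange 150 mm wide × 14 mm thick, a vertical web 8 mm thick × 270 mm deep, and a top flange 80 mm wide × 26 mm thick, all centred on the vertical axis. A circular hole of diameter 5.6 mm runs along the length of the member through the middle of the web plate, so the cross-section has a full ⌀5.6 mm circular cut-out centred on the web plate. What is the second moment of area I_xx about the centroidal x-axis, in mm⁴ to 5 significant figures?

Break the section into simple shapes (no overlaps), measuring from the bottom-left corner of the bounding box.
Bottom plate: 150 × 14, A = 2 100 mm², y = 7 mm, Ī = 34 300 mm⁴.
Web plate: 8 × 270, A = 2 160 mm², y = 149 mm, Ī = 13 122 000 mm⁴.
Top plate: 80 × 26, A = 2 080 mm², y = 297 mm, Ī = 117173.3 mm⁴.
Hole (subtracted): ⌀5.6, A = 24.63009 mm², y = 149 mm, Ī = 48.27497 mm⁴.
Centroid: ȳ = ΣA·y / ΣA = 150.5264 mm.
Transfer each piece to the centroidal x-axis using Ī + A·d² with d = y − 150.5264:
  bottom plate: d = -143.5264 mm → contributes +43 293 959 mm⁴
  web plate: d = -1.526435 mm → contributes +13 127 033 mm⁴
  top plate: d = 146.4736 mm → contributes +44 742 544 mm⁴
  hole: d = -1.526435 mm → contributes −105.6631 mm⁴
Total I = 101 163 430 mm⁴.

I_xx ≈ 1.0116 × 10⁸ mm⁴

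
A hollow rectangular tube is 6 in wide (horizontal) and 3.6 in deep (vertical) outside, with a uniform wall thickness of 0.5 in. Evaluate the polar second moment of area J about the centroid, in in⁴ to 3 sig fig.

Split into non-overlapping primitives; take the origin at the lower-left of the bounding box.
Outer rectangle: 6 × 3.6, A = 21.6 in², y = 1.8 in, Ī = 23.328 in⁴.
Inner void (subtracted): 5 × 2.6, A = 13 in², y = 1.8 in, Ī = 7.3233 in⁴.
By symmetry the centroid is at mid-height, ȳ = 1.8 in.
All pieces are centred on the centroidal x-axis, so I = ΣĪ (holes subtracted) = 16.005 in⁴.
Repeating about the centroidal y-axis gives I_y = 37.717 in⁴.
Polar second moment: J = I_x + I_y = 53.721 in⁴.

J ≈ 53.7 in⁴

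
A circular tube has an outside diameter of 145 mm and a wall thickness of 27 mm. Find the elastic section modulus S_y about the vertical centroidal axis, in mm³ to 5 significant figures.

S_y ≈ 2.5287 × 10⁵ mm³

Decompose the section into non-overlapping parts with the origin at the bottom-left of its bounding rectangle.
Outer circle: ⌀145, A = 16 513 mm², x = 72.5 mm, Ī = 21 699 109 mm⁴.
Bore (subtracted): ⌀91, A = 6503.882 mm², x = 72.5 mm, Ī = 3 366 166 mm⁴.
By symmetry the centroid is at mid-width, x̄ = 72.5 mm.
All pieces are centred on the vertical centroidal axis, so I = ΣĪ (holes subtracted) = 18 332 944 mm⁴.
Extreme fibre distance c = 72.5 mm; S = I/c = 252868.2 mm³.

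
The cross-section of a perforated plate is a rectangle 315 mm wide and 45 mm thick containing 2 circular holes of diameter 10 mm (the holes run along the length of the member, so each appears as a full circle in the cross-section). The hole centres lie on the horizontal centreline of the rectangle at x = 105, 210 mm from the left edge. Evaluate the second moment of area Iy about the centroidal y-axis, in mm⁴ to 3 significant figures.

Iy ≈ 1.17 × 10⁸ mm⁴

Split into non-overlapping primitives; take the origin at the lower-left of the bounding box.
Plate: 315 × 45, A = 14 175 mm², x = 157.5 mm, Ī = 117 209 531 mm⁴.
Hole 1 (subtracted): ⌀10, A = 78.54 mm², x = 105 mm, Ī = 490.87 mm⁴.
Hole 2 (subtracted): ⌀10, A = 78.54 mm², x = 210 mm, Ī = 490.87 mm⁴.
By symmetry the centroid is at mid-width, x̄ = 157.5 mm.
Transfer each piece to the centroidal y-axis using Ī + A·d² with d = x − 157.5:
  plate: d = 0 mm → contributes +117 209 531 mm⁴
  hole 1: d = -52.5 mm → contributes −216 966 mm⁴
  hole 2: d = 52.5 mm → contributes −216 966 mm⁴
Total I = 116 775 599 mm⁴.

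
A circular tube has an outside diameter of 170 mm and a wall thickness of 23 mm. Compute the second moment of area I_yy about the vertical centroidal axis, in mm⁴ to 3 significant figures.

Treat the section as a set of non-overlapping primitives; coordinates are from the bounding-box lower-left.
Outer circle: ⌀170, A = 22 698 mm², x = 85 mm, Ī = 40 998 275 mm⁴.
Bore (subtracted): ⌀124, A = 12 076 mm², x = 85 mm, Ī = 11 605 307 mm⁴.
By symmetry the centroid is at mid-width, x̄ = 85 mm.
All pieces are centred on the vertical centroidal axis, so I = ΣĪ (holes subtracted) = 29 392 968 mm⁴.

I_yy ≈ 2.94 × 10⁷ mm⁴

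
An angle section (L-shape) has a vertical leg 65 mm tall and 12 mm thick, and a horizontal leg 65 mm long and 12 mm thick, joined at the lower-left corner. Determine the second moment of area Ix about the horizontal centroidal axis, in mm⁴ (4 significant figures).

Ix ≈ 5.283 × 10⁵ mm⁴

Break the section into simple shapes (no overlaps), measuring from the bottom-left corner of the bounding box.
Vertical leg: 12 × 65, A = 780 mm², y = 32.5 mm, Ī = 274 625 mm⁴.
Horizontal leg (remainder): 53 × 12, A = 636 mm², y = 6 mm, Ī = 7 632 mm⁴.
Centroid: ȳ = ΣA·y / ΣA = 20.5975 mm.
Transfer each piece to the horizontal centroidal axis using Ī + A·d² with d = y − 20.5975:
  vertical leg: d = 11.9025 mm → contributes +385 128 mm⁴
  horizontal leg (remainder): d = -14.5975 mm → contributes +143 155 mm⁴
Total I = 528 283 mm⁴.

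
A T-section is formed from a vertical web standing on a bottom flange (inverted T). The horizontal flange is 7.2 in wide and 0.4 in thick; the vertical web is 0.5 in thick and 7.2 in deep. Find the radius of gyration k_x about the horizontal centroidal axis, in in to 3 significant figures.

Split into non-overlapping primitives; take the origin at the lower-left of the bounding box.
Flange: 7.2 × 0.4, A = 2.88 in², y = 0.2 in, Ī = 0.0384 in⁴.
Web: 0.5 × 7.2, A = 3.6 in², y = 4 in, Ī = 15.552 in⁴.
Centroid: ȳ = ΣA·y / ΣA = 2.3111 in.
Transfer each piece to the horizontal centroidal axis using Ī + A·d² with d = y − 2.3111:
  flange: d = -2.1111 in → contributes +12.874 in⁴
  web: d = 1.6889 in → contributes +25.82 in⁴
Total I = 38.694 in⁴.
Radius of gyration: k = √(I/A) = √(38.694 / 6.48) = 2.4436 in.

k_x ≈ 2.44 in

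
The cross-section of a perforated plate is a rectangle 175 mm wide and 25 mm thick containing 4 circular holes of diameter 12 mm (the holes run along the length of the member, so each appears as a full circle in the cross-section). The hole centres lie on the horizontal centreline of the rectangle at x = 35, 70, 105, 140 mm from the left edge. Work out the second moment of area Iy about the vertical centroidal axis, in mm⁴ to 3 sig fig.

Break the section into simple shapes (no overlaps), measuring from the bottom-left corner of the bounding box.
Plate: 175 × 25, A = 4 375 mm², x = 87.5 mm, Ī = 11 165 365 mm⁴.
Hole 1 (subtracted): ⌀12, A = 113.1 mm², x = 35 mm, Ī = 1017.9 mm⁴.
Hole 2 (subtracted): ⌀12, A = 113.1 mm², x = 70 mm, Ī = 1017.9 mm⁴.
Hole 3 (subtracted): ⌀12, A = 113.1 mm², x = 105 mm, Ī = 1017.9 mm⁴.
Hole 4 (subtracted): ⌀12, A = 113.1 mm², x = 140 mm, Ī = 1017.9 mm⁴.
By symmetry the centroid is at mid-width, x̄ = 87.5 mm.
Transfer each piece to the vertical centroidal axis using Ī + A·d² with d = x − 87.5:
  plate: d = 0 mm → contributes +11 165 365 mm⁴
  hole 1: d = -52.5 mm → contributes −312 742 mm⁴
  hole 2: d = -17.5 mm → contributes −35 654 mm⁴
  hole 3: d = 17.5 mm → contributes −35 654 mm⁴
  hole 4: d = 52.5 mm → contributes −312 742 mm⁴
Total I = 10 468 572 mm⁴.

Iy ≈ 1.05 × 10⁷ mm⁴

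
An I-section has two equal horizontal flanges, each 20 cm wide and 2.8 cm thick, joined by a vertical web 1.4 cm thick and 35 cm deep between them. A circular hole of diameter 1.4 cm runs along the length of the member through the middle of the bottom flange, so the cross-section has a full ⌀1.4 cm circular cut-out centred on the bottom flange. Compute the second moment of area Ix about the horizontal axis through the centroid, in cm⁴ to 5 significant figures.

Split into non-overlapping primitives; take the origin at the lower-left of the bounding box.
Bottom flange: 20 × 2.8, A = 56 cm², y = 1.4 cm, Ī = 36.58667 cm⁴.
Web: 1.4 × 35, A = 49 cm², y = 20.3 cm, Ī = 5002.083 cm⁴.
Top flange: 20 × 2.8, A = 56 cm², y = 39.2 cm, Ī = 36.58667 cm⁴.
Hole (subtracted): ⌀1.4, A = 1.53938 cm², y = 1.4 cm, Ī = 0.1885741 cm⁴.
Centroid: ȳ = ΣA·y / ΣA = 20.48245 cm.
Transfer each piece to the horizontal axis through the centroid using Ī + A·d² with d = y − 20.48245:
  bottom flange: d = -19.08245 cm → contributes +20428.43 cm⁴
  web: d = -0.1824544 cm → contributes +5003.715 cm⁴
  top flange: d = 18.71755 cm → contributes +19655.99 cm⁴
  hole: d = -19.08245 cm → contributes −560.7387 cm⁴
Total I = 44527.4 cm⁴.

Ix ≈ 4.4527 × 10⁴ cm⁴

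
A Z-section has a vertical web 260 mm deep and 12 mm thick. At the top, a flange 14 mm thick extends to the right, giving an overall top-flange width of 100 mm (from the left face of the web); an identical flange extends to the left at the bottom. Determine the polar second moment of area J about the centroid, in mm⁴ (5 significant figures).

J ≈ 6.2682 × 10⁷ mm⁴

Split into non-overlapping primitives; take the origin at the lower-left of the bounding box.
Web: 12 × 260, A = 3 120 mm², y = 130 mm, Ī = 17 576 000 mm⁴.
Top flange (beyond web): 88 × 14, A = 1 232 mm², y = 253 mm, Ī = 20122.67 mm⁴.
Bottom flange (beyond web): 88 × 14, A = 1 232 mm², y = 7 mm, Ī = 20122.67 mm⁴.
Centroid: ȳ = ΣA·y / ΣA = 130 mm.
Transfer each piece to the centroidal x-axis using Ī + A·d² with d = y − 130:
  web: d = 0 mm → contributes +17 576 000 mm⁴
  top flange (beyond web): d = 123 mm → contributes +18 659 051 mm⁴
  bottom flange (beyond web): d = -123 mm → contributes +18 659 051 mm⁴
Total I = 54 894 101 mm⁴.
For the y-axis: x̄ = 94 mm.
Repeating about the centroidal y-axis gives I_y = 7 787 541 mm⁴.
Polar second moment: J = I_x + I_y = 62 681 643 mm⁴.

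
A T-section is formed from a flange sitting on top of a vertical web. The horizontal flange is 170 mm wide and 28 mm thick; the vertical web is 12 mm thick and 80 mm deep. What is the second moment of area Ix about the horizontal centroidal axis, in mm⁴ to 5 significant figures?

Break the section into simple shapes (no overlaps), measuring from the bottom-left corner of the bounding box.
Flange: 170 × 28, A = 4 760 mm², y = 94 mm, Ī = 310986.7 mm⁴.
Web: 12 × 80, A = 960 mm², y = 40 mm, Ī = 512 000 mm⁴.
Centroid: ȳ = ΣA·y / ΣA = 84.93706 mm.
Transfer each piece to the horizontal centroidal axis using Ī + A·d² with d = y − 84.93706:
  flange: d = 9.062937 mm → contributes +701 958 mm⁴
  web: d = -44.93706 mm → contributes +2 450 566 mm⁴
Total I = 3 152 524 mm⁴.

Ix ≈ 3.1525 × 10⁶ mm⁴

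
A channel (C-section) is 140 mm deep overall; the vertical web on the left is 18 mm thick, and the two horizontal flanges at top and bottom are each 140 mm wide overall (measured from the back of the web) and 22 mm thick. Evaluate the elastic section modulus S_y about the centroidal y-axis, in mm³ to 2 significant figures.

S_y ≈ 1.8 × 10⁵ mm³

Treat the section as a set of non-overlapping primitives; coordinates are from the bounding-box lower-left.
Web: 18 × 140, A = 2 520 mm², x = 9 mm, Ī = 68 040 mm⁴.
Top flange (beyond web): 122 × 22, A = 2 684 mm², x = 79 mm, Ī = 3 329 055 mm⁴.
Bottom flange (beyond web): 122 × 22, A = 2 684 mm², x = 79 mm, Ī = 3 329 055 mm⁴.
Centroid: x̄ = ΣA·x / ΣA = 56.64 mm.
Transfer each piece to the centroidal y-axis using Ī + A·d² with d = x − 56.64:
  web: d = -47.64 mm → contributes +5 786 615 mm⁴
  top flange (beyond web): d = 22.36 mm → contributes +4 671 343 mm⁴
  bottom flange (beyond web): d = 22.36 mm → contributes +4 671 343 mm⁴
Total I = 15 129 301 mm⁴.
Extreme fibre distance c = 83.36 mm; S = I/c = 181 487 mm³.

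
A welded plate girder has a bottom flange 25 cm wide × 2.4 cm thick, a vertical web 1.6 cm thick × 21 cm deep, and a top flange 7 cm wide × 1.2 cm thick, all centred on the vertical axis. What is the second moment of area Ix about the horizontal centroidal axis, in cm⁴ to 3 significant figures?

Split into non-overlapping primitives; take the origin at the lower-left of the bounding box.
Bottom plate: 25 × 2.4, A = 60 cm², y = 1.2 cm, Ī = 28.8 cm⁴.
Web plate: 1.6 × 21, A = 33.6 cm², y = 12.9 cm, Ī = 1234.8 cm⁴.
Top plate: 7 × 1.2, A = 8.4 cm², y = 24 cm, Ī = 1.008 cm⁴.
Centroid: ȳ = ΣA·y / ΣA = 6.9318 cm.
Transfer each piece to the horizontal centroidal axis using Ī + A·d² with d = y − 6.9318:
  bottom plate: d = -5.7318 cm → contributes +2 000 cm⁴
  web plate: d = 5.9682 cm → contributes +2431.6 cm⁴
  top plate: d = 17.068 cm → contributes +2448.1 cm⁴
Total I = 6879.7 cm⁴.

Ix ≈ 6880 cm⁴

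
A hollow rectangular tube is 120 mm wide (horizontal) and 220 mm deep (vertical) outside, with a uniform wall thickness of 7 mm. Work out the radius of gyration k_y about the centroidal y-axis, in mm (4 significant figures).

k_y ≈ 49.61 mm

Decompose the section into non-overlapping parts with the origin at the bottom-left of its bounding rectangle.
Outer rectangle: 120 × 220, A = 26 400 mm², x = 60 mm, Ī = 31 680 000 mm⁴.
Inner void (subtracted): 106 × 206, A = 21 836 mm², x = 60 mm, Ī = 20 445 775 mm⁴.
By symmetry the centroid is at mid-width, x̄ = 60 mm.
All pieces are centred on the centroidal y-axis, so I = ΣĪ (holes subtracted) = 11 234 225 mm⁴.
Radius of gyration: k = √(I/A) = √(11 234 225 / 4 564) = 49.6134 mm.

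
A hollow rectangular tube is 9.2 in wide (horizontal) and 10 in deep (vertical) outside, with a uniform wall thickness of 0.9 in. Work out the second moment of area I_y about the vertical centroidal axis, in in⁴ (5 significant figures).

I_y ≈ 372.00 in⁴

Break the section into simple shapes (no overlaps), measuring from the bottom-left corner of the bounding box.
Outer rectangle: 9.2 × 10, A = 92 in², x = 4.6 in, Ī = 648.9067 in⁴.
Inner void (subtracted): 7.4 × 8.2, A = 60.68 in², x = 4.6 in, Ī = 276.9031 in⁴.
By symmetry the centroid is at mid-width, x̄ = 4.6 in.
All pieces are centred on the vertical centroidal axis, so I = ΣĪ (holes subtracted) = 372.0036 in⁴.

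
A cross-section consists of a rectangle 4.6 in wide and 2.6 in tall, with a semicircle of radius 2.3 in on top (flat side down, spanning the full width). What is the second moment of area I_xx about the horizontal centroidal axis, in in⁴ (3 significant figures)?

Break the section into simple shapes (no overlaps), measuring from the bottom-left corner of the bounding box.
Rectangular body: 4.6 × 2.6, A = 11.96 in², y = 1.3 in, Ī = 6.7375 in⁴.
Semicircular cap: semicircle r = 2.3, A = 8.3095 in², y = 3.5762 in, Ī = 3.0714 in⁴.
Centroid: ȳ = ΣA·y / ΣA = 2.2331 in.
Transfer each piece to the horizontal centroidal axis using Ī + A·d² with d = y − 2.2331:
  rectangular body: d = -0.93311 in → contributes +17.151 in⁴
  semicircular cap: d = 1.343 in → contributes +18.06 in⁴
Total I = 35.211 in⁴.

I_xx ≈ 35.2 in⁴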